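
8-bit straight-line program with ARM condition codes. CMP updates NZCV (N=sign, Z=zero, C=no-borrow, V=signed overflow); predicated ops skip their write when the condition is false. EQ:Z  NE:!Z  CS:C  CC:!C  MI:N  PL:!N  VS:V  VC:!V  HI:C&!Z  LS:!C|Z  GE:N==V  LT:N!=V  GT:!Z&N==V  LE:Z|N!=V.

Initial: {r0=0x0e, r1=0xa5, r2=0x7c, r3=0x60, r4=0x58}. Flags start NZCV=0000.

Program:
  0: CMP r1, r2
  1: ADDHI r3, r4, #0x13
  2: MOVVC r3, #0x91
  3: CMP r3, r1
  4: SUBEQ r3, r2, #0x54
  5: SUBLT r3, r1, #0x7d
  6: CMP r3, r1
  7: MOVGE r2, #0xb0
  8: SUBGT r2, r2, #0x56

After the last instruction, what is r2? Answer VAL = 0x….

VAL = 0x5a

0: ✓ CMP  NZCV=0011
1: ✓ ADDHI  r3←0x6b
2: · MOVVC
3: ✓ CMP  NZCV=1001
4: · SUBEQ
5: · SUBLT
6: ✓ CMP  NZCV=1001
7: ✓ MOVGE  r2←0xb0
8: ✓ SUBGT  r2←0x5a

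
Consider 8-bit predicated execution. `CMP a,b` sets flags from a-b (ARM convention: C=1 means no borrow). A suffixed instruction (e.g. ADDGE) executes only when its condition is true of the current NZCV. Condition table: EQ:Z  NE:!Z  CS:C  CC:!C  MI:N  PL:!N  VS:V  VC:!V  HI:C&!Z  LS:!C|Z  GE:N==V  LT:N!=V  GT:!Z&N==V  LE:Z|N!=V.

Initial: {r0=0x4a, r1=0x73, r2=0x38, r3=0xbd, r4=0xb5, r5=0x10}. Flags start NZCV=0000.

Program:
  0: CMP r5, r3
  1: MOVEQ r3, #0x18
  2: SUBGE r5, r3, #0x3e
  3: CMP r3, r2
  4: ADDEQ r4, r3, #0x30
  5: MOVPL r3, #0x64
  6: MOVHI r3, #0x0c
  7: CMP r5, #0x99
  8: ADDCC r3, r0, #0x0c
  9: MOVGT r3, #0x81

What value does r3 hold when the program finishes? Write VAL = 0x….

VAL = 0x81

0: ✓ CMP  NZCV=0000
1: · MOVEQ
2: ✓ SUBGE  r5←0x7f
3: ✓ CMP  NZCV=1010
4: · ADDEQ
5: · MOVPL
6: ✓ MOVHI  r3←0x0c
7: ✓ CMP  NZCV=1001
8: ✓ ADDCC  r3←0x56
9: ✓ MOVGT  r3←0x81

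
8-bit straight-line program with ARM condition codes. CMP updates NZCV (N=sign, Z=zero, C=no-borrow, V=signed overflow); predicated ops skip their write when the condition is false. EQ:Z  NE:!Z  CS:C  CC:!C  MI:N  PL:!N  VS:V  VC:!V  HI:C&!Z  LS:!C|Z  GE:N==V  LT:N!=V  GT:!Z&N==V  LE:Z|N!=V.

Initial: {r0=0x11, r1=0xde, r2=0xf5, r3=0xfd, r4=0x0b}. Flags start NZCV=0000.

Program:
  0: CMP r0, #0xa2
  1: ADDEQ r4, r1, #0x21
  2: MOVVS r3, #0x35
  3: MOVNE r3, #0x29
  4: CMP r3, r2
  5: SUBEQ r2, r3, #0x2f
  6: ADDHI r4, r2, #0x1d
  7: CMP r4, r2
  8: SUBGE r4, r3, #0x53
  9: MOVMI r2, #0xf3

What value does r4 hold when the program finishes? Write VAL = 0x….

VAL = 0xd6

[0] flags=0000 → (cmp)
[1] flags=0000 EQ?F → skip
[2] flags=0000 VS?F → skip
[3] flags=0000 NE?T → r3=0x29
[4] flags=0000 → (cmp)
[5] flags=0000 EQ?F → skip
[6] flags=0000 HI?F → skip
[7] flags=0000 → (cmp)
[8] flags=0000 GE?T → r4=0xd6
[9] flags=0000 MI?F → skip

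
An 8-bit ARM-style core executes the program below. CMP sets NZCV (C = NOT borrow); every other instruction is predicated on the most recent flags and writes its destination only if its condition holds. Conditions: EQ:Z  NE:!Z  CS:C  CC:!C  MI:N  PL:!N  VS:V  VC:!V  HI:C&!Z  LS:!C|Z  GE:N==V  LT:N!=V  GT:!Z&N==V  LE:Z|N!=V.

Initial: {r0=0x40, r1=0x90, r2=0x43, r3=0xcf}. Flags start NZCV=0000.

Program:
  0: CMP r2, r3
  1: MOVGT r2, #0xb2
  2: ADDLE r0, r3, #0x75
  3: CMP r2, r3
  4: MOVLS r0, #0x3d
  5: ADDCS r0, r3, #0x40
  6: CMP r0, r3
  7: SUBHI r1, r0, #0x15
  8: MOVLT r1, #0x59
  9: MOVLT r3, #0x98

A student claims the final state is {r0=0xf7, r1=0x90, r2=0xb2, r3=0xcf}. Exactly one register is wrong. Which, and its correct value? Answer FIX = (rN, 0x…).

0: ✓ CMP  NZCV=0000
1: ✓ MOVGT  r2←0xb2
2: · ADDLE
3: ✓ CMP  NZCV=1000
4: ✓ MOVLS  r0←0x3d
5: · ADDCS
6: ✓ CMP  NZCV=0000
7: · SUBHI
8: · MOVLT
9: · MOVLT

FIX = (r0, 0x3d)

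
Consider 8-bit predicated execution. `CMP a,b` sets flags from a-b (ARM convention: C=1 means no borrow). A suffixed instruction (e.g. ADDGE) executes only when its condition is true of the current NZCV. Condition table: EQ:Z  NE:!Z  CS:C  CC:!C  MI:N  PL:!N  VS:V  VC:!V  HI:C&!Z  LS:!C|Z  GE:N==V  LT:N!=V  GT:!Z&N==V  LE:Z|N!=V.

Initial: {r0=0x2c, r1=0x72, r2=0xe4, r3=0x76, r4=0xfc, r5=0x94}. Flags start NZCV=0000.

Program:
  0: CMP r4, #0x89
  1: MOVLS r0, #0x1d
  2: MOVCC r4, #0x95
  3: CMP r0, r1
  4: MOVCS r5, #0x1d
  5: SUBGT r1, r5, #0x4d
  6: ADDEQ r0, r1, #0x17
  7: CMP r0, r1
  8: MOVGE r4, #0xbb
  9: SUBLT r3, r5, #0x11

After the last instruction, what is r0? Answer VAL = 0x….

0: ✓ CMP  NZCV=0010
1: · MOVLS
2: · MOVCC
3: ✓ CMP  NZCV=1000
4: · MOVCS
5: · SUBGT
6: · ADDEQ
7: ✓ CMP  NZCV=1000
8: · MOVGE
9: ✓ SUBLT  r3←0x83

VAL = 0x2c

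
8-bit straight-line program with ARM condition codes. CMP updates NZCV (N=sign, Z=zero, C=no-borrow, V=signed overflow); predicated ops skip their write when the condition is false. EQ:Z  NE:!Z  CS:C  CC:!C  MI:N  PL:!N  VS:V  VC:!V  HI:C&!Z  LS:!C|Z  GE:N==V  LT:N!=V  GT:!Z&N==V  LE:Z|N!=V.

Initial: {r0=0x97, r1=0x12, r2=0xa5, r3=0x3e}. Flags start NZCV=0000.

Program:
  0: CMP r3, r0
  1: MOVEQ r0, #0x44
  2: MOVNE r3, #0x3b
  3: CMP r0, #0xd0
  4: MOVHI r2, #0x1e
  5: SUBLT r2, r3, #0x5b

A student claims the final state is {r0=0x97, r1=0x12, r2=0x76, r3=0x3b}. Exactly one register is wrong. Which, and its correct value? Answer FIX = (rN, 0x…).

0: ✓ CMP  NZCV=1001
1: · MOVEQ
2: ✓ MOVNE  r3←0x3b
3: ✓ CMP  NZCV=1000
4: · MOVHI
5: ✓ SUBLT  r2←0xe0

FIX = (r2, 0xe0)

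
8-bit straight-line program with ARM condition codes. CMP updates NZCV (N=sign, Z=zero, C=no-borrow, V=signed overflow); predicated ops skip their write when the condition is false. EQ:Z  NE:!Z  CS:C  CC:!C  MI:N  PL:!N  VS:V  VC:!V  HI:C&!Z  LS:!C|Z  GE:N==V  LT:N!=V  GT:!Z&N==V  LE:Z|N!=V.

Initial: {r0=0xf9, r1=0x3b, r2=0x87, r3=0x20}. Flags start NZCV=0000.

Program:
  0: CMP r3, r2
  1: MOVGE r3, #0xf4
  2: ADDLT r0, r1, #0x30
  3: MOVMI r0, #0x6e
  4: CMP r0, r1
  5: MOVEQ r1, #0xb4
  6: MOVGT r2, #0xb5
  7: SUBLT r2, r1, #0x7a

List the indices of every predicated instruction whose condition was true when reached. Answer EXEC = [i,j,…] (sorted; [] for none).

EXEC = [1,3,6]

0: ✓ CMP  NZCV=1001
1: ✓ MOVGE  r3←0xf4
2: · ADDLT
3: ✓ MOVMI  r0←0x6e
4: ✓ CMP  NZCV=0010
5: · MOVEQ
6: ✓ MOVGT  r2←0xb5
7: · SUBLT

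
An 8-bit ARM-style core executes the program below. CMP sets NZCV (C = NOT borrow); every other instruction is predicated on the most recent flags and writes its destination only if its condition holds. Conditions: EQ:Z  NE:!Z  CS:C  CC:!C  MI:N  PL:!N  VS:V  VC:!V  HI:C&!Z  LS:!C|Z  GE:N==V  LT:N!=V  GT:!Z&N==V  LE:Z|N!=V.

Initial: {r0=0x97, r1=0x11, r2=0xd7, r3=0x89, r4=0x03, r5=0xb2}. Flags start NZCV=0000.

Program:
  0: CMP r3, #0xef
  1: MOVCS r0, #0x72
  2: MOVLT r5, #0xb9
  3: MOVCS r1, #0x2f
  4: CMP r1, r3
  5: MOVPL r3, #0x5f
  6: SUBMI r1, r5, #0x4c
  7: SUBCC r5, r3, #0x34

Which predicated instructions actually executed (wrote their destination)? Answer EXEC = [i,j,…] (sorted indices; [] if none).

EXEC = [2,6,7]

[0] flags=1000 → (cmp)
[1] flags=1000 CS?F → skip
[2] flags=1000 LT?T → r5=0xb9
[3] flags=1000 CS?F → skip
[4] flags=1001 → (cmp)
[5] flags=1001 PL?F → skip
[6] flags=1001 MI?T → r1=0x6d
[7] flags=1001 CC?T → r5=0x55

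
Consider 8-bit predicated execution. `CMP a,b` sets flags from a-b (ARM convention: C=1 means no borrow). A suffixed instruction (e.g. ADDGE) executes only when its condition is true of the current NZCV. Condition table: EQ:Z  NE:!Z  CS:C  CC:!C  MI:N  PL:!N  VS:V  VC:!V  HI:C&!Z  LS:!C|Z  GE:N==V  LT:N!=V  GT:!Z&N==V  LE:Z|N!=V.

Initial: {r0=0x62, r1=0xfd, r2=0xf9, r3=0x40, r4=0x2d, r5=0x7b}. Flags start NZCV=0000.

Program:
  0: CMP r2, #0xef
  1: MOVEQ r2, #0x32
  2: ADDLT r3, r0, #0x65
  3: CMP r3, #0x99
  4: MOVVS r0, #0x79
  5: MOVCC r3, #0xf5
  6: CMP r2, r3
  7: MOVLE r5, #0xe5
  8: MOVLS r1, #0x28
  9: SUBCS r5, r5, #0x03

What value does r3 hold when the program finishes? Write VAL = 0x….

VAL = 0xf5

0: ✓ CMP  NZCV=0010
1: · MOVEQ
2: · ADDLT
3: ✓ CMP  NZCV=1001
4: ✓ MOVVS  r0←0x79
5: ✓ MOVCC  r3←0xf5
6: ✓ CMP  NZCV=0010
7: · MOVLE
8: · MOVLS
9: ✓ SUBCS  r5←0x78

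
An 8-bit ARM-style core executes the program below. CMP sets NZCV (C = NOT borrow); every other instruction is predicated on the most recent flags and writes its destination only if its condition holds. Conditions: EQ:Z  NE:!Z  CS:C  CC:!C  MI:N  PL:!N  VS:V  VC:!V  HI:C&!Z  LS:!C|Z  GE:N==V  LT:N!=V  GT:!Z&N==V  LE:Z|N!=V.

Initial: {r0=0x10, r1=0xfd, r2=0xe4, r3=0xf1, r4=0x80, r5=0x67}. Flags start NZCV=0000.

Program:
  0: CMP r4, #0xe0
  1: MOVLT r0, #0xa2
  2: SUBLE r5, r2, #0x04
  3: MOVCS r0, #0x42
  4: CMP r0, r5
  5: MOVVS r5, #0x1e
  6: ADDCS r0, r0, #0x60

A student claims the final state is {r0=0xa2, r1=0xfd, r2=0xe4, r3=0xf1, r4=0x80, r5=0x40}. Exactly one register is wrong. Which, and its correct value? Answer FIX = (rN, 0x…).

[0] flags=1000 → (cmp)
[1] flags=1000 LT?T → r0=0xa2
[2] flags=1000 LE?T → r5=0xe0
[3] flags=1000 CS?F → skip
[4] flags=1000 → (cmp)
[5] flags=1000 VS?F → skip
[6] flags=1000 CS?F → skip

FIX = (r5, 0xe0)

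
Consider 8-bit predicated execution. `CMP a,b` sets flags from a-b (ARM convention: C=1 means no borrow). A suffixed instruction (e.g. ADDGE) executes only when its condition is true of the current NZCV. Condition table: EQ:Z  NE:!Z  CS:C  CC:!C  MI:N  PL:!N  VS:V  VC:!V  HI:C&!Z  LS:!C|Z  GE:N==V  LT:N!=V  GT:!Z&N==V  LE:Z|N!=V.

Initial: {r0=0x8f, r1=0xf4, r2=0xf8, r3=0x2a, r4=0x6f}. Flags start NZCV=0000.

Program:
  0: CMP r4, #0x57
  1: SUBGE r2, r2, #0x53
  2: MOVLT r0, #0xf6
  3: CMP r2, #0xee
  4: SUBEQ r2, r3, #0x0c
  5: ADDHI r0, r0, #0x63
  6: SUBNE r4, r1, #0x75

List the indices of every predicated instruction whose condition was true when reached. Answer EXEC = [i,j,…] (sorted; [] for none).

EXEC = [1,6]

[0] flags=0010 → (cmp)
[1] flags=0010 GE?T → r2=0xa5
[2] flags=0010 LT?F → skip
[3] flags=1000 → (cmp)
[4] flags=1000 EQ?F → skip
[5] flags=1000 HI?F → skip
[6] flags=1000 NE?T → r4=0x7f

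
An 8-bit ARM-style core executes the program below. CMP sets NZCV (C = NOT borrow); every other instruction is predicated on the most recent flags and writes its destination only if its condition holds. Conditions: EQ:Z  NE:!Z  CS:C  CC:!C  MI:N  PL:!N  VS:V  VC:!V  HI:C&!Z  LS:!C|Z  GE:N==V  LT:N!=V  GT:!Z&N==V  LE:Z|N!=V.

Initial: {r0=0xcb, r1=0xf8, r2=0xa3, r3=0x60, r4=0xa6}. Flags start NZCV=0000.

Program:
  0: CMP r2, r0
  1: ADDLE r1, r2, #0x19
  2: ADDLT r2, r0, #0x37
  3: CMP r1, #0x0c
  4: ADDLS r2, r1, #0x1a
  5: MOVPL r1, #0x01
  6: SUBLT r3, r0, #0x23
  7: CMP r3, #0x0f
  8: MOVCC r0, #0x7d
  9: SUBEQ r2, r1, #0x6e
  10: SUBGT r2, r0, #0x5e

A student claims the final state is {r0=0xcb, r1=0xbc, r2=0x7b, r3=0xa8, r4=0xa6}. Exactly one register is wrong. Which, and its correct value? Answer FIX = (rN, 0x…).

FIX = (r2, 0x02)

0: ✓ CMP  NZCV=1000
1: ✓ ADDLE  r1←0xbc
2: ✓ ADDLT  r2←0x02
3: ✓ CMP  NZCV=1010
4: · ADDLS
5: · MOVPL
6: ✓ SUBLT  r3←0xa8
7: ✓ CMP  NZCV=1010
8: · MOVCC
9: · SUBEQ
10: · SUBGT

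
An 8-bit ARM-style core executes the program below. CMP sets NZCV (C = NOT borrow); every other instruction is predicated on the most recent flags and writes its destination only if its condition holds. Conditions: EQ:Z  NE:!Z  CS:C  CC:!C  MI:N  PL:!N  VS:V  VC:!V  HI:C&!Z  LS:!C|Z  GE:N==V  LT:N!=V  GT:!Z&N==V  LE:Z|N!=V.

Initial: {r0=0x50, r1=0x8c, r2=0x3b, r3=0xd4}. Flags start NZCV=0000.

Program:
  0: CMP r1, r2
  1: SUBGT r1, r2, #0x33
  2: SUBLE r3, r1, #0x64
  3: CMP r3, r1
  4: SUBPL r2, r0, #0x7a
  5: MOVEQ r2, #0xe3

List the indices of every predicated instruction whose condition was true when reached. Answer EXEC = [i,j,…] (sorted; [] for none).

[0] flags=0011 → (cmp)
[1] flags=0011 GT?F → skip
[2] flags=0011 LE?T → r3=0x28
[3] flags=1001 → (cmp)
[4] flags=1001 PL?F → skip
[5] flags=1001 EQ?F → skip

EXEC = [2]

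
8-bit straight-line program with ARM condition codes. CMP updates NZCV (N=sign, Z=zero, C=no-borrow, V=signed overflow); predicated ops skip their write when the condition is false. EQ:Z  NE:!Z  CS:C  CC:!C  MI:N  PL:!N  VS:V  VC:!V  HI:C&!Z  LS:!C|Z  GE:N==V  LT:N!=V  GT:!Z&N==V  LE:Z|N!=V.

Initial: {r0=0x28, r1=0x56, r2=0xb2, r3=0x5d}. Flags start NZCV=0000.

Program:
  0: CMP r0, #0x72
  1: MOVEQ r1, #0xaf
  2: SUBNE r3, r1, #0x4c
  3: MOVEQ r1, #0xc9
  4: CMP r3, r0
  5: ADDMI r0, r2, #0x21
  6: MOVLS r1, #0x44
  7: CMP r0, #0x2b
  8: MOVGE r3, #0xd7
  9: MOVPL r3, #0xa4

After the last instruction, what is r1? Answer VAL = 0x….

VAL = 0x44

0: ✓ CMP  NZCV=1000
1: · MOVEQ
2: ✓ SUBNE  r3←0x0a
3: · MOVEQ
4: ✓ CMP  NZCV=1000
5: ✓ ADDMI  r0←0xd3
6: ✓ MOVLS  r1←0x44
7: ✓ CMP  NZCV=1010
8: · MOVGE
9: · MOVPL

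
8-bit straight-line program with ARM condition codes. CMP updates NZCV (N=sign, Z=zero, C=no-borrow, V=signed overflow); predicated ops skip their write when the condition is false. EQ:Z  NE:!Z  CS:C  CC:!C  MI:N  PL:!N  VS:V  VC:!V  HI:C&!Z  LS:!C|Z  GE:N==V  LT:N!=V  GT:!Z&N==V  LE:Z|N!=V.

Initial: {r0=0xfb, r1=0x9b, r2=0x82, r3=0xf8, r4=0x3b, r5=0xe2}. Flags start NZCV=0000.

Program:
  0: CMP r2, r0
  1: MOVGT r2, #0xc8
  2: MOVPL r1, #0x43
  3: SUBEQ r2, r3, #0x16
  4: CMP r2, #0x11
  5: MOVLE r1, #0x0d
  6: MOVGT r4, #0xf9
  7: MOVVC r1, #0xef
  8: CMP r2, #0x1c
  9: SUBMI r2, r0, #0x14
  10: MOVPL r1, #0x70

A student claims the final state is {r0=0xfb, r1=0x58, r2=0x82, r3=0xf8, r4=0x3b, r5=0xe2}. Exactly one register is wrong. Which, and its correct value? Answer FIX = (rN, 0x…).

FIX = (r1, 0x70)

0: ✓ CMP  NZCV=1000
1: · MOVGT
2: · MOVPL
3: · SUBEQ
4: ✓ CMP  NZCV=0011
5: ✓ MOVLE  r1←0x0d
6: · MOVGT
7: · MOVVC
8: ✓ CMP  NZCV=0011
9: · SUBMI
10: ✓ MOVPL  r1←0x70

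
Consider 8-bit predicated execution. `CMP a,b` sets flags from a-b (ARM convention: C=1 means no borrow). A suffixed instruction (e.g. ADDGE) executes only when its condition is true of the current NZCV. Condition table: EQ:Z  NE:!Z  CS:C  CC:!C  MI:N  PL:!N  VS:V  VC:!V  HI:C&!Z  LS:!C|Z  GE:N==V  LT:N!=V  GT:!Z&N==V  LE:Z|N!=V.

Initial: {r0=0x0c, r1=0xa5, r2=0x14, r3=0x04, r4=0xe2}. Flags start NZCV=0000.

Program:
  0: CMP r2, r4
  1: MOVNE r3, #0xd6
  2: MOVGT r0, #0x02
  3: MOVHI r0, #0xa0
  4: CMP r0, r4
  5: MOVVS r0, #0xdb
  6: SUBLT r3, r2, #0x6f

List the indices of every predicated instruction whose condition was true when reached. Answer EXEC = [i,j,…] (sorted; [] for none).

[0] flags=0000 → (cmp)
[1] flags=0000 NE?T → r3=0xd6
[2] flags=0000 GT?T → r0=0x02
[3] flags=0000 HI?F → skip
[4] flags=0000 → (cmp)
[5] flags=0000 VS?F → skip
[6] flags=0000 LT?F → skip

EXEC = [1,2]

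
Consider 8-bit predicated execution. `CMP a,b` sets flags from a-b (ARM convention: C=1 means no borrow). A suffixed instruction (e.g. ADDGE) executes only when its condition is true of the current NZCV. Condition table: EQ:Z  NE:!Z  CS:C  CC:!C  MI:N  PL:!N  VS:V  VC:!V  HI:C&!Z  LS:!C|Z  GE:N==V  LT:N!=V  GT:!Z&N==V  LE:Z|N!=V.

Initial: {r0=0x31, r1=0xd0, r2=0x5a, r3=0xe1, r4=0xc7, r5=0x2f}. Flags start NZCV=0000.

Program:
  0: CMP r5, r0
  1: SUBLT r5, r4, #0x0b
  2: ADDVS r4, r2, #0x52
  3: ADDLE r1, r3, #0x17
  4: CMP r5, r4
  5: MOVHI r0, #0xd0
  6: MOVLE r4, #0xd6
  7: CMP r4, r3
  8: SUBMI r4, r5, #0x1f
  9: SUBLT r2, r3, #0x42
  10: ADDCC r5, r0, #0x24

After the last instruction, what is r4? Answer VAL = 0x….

[0] flags=1000 → (cmp)
[1] flags=1000 LT?T → r5=0xbc
[2] flags=1000 VS?F → skip
[3] flags=1000 LE?T → r1=0xf8
[4] flags=1000 → (cmp)
[5] flags=1000 HI?F → skip
[6] flags=1000 LE?T → r4=0xd6
[7] flags=1000 → (cmp)
[8] flags=1000 MI?T → r4=0x9d
[9] flags=1000 LT?T → r2=0x9f
[10] flags=1000 CC?T → r5=0x55

VAL = 0x9d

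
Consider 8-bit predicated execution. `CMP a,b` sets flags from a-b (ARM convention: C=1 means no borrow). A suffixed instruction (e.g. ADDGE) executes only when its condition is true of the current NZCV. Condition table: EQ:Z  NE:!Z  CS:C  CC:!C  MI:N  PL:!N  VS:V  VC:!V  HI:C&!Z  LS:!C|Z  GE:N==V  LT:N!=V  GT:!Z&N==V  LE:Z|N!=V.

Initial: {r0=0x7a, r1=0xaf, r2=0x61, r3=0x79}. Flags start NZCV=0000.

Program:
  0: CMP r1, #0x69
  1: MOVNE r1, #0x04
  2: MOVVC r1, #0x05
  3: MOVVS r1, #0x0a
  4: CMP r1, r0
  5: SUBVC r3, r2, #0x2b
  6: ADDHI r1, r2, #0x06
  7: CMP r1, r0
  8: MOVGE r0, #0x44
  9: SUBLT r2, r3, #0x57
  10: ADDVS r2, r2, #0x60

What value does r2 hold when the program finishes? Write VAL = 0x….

VAL = 0xdf

0: ✓ CMP  NZCV=0011
1: ✓ MOVNE  r1←0x04
2: · MOVVC
3: ✓ MOVVS  r1←0x0a
4: ✓ CMP  NZCV=1000
5: ✓ SUBVC  r3←0x36
6: · ADDHI
7: ✓ CMP  NZCV=1000
8: · MOVGE
9: ✓ SUBLT  r2←0xdf
10: · ADDVS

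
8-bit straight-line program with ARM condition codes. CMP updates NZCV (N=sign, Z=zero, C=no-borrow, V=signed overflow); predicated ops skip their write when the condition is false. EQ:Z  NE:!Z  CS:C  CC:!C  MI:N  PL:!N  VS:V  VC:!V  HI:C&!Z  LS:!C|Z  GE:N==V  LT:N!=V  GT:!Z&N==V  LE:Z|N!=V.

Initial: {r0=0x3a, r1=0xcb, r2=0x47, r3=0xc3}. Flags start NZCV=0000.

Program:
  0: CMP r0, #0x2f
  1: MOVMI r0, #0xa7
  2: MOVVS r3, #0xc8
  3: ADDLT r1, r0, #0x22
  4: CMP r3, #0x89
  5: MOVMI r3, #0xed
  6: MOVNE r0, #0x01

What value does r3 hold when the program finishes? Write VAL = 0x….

VAL = 0xc3

0: ✓ CMP  NZCV=0010
1: · MOVMI
2: · MOVVS
3: · ADDLT
4: ✓ CMP  NZCV=0010
5: · MOVMI
6: ✓ MOVNE  r0←0x01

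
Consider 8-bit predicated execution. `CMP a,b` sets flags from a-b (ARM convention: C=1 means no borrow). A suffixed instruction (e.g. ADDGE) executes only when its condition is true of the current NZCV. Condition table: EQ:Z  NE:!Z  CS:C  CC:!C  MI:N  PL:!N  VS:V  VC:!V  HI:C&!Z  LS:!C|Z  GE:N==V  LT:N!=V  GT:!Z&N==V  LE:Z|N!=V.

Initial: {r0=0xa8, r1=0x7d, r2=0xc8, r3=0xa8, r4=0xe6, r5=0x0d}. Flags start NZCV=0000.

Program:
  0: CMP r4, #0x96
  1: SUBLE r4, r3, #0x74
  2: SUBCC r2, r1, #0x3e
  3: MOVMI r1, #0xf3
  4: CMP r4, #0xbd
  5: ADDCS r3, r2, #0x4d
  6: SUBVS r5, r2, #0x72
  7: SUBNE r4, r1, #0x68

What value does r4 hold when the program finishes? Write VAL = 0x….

[0] flags=0010 → (cmp)
[1] flags=0010 LE?F → skip
[2] flags=0010 CC?F → skip
[3] flags=0010 MI?F → skip
[4] flags=0010 → (cmp)
[5] flags=0010 CS?T → r3=0x15
[6] flags=0010 VS?F → skip
[7] flags=0010 NE?T → r4=0x15

VAL = 0x15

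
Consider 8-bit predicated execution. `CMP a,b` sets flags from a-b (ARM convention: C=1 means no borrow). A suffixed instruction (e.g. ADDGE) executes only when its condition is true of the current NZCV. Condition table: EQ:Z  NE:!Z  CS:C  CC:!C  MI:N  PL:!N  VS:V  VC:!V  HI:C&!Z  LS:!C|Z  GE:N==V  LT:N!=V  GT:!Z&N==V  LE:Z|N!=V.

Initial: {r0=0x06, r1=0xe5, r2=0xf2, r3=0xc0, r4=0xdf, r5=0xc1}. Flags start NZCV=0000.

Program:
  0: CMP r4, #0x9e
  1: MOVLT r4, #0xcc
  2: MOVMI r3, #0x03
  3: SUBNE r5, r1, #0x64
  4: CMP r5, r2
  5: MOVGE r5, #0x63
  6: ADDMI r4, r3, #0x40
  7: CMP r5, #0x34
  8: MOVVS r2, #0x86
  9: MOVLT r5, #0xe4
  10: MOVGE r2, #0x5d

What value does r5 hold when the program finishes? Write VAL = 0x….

0: ✓ CMP  NZCV=0010
1: · MOVLT
2: · MOVMI
3: ✓ SUBNE  r5←0x81
4: ✓ CMP  NZCV=1000
5: · MOVGE
6: ✓ ADDMI  r4←0x00
7: ✓ CMP  NZCV=0011
8: ✓ MOVVS  r2←0x86
9: ✓ MOVLT  r5←0xe4
10: · MOVGE

VAL = 0xe4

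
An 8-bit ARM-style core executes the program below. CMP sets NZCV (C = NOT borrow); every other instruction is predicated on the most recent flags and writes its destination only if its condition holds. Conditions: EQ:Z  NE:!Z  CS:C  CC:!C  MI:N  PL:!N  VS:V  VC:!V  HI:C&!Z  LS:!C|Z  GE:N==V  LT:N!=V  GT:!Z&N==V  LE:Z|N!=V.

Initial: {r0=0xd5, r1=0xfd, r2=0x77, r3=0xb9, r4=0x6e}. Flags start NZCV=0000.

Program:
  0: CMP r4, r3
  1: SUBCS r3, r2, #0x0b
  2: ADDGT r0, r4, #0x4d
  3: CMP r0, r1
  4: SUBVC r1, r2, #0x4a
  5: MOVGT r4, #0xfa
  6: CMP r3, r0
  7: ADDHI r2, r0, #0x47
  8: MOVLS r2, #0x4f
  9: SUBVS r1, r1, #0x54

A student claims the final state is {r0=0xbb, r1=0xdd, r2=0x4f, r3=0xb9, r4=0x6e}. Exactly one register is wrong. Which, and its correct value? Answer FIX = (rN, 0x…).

FIX = (r1, 0x2d)

[0] flags=1001 → (cmp)
[1] flags=1001 CS?F → skip
[2] flags=1001 GT?T → r0=0xbb
[3] flags=1000 → (cmp)
[4] flags=1000 VC?T → r1=0x2d
[5] flags=1000 GT?F → skip
[6] flags=1000 → (cmp)
[7] flags=1000 HI?F → skip
[8] flags=1000 LS?T → r2=0x4f
[9] flags=1000 VS?F → skip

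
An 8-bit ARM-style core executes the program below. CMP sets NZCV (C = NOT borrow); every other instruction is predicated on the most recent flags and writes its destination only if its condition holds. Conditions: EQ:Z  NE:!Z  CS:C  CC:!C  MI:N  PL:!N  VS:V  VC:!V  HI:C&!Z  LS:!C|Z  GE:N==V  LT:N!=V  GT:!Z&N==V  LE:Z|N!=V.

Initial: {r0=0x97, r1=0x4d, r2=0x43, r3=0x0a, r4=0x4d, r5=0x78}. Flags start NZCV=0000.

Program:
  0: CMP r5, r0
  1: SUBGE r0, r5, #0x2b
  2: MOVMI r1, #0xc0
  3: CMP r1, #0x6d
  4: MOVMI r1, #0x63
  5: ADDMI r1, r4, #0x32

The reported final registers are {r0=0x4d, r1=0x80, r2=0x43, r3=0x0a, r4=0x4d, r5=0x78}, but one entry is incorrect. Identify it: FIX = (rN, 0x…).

[0] flags=1001 → (cmp)
[1] flags=1001 GE?T → r0=0x4d
[2] flags=1001 MI?T → r1=0xc0
[3] flags=0011 → (cmp)
[4] flags=0011 MI?F → skip
[5] flags=0011 MI?F → skip

FIX = (r1, 0xc0)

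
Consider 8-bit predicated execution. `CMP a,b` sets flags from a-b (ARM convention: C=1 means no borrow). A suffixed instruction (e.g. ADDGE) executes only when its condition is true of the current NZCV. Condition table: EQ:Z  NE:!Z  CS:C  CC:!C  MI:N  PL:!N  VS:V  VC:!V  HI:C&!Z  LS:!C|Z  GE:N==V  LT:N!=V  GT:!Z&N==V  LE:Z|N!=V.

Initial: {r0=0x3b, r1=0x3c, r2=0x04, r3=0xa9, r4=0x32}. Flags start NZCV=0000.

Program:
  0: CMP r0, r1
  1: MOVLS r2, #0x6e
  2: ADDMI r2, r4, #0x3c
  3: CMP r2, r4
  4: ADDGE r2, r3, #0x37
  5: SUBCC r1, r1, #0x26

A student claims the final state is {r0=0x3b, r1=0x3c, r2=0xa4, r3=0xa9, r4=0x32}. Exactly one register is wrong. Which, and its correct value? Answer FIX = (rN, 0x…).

0: ✓ CMP  NZCV=1000
1: ✓ MOVLS  r2←0x6e
2: ✓ ADDMI  r2←0x6e
3: ✓ CMP  NZCV=0010
4: ✓ ADDGE  r2←0xe0
5: · SUBCC

FIX = (r2, 0xe0)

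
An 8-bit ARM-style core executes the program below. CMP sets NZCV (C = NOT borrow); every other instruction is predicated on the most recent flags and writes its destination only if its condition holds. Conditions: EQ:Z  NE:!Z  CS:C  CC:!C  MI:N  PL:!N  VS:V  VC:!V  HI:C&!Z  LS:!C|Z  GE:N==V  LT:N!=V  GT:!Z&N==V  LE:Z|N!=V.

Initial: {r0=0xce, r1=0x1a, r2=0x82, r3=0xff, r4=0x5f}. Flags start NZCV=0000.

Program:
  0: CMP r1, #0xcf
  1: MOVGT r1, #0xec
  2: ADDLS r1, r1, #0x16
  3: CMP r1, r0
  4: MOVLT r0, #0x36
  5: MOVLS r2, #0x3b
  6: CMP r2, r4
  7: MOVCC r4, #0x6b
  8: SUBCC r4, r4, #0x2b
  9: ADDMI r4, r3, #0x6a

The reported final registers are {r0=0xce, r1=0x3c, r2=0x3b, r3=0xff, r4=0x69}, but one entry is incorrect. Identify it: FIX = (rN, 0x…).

[0] flags=0000 → (cmp)
[1] flags=0000 GT?T → r1=0xec
[2] flags=0000 LS?T → r1=0x02
[3] flags=0000 → (cmp)
[4] flags=0000 LT?F → skip
[5] flags=0000 LS?T → r2=0x3b
[6] flags=1000 → (cmp)
[7] flags=1000 CC?T → r4=0x6b
[8] flags=1000 CC?T → r4=0x40
[9] flags=1000 MI?T → r4=0x69

FIX = (r1, 0x02)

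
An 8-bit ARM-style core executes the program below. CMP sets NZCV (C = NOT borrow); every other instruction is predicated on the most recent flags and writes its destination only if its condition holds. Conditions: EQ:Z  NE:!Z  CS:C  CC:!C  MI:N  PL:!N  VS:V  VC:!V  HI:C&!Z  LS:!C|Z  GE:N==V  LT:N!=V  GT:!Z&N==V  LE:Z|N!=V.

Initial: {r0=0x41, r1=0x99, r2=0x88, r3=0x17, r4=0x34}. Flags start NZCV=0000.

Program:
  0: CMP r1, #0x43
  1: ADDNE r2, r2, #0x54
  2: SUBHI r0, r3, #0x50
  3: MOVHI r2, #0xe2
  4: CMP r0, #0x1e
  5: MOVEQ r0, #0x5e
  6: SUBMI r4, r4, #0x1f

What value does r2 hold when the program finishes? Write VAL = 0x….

VAL = 0xe2

[0] flags=0011 → (cmp)
[1] flags=0011 NE?T → r2=0xdc
[2] flags=0011 HI?T → r0=0xc7
[3] flags=0011 HI?T → r2=0xe2
[4] flags=1010 → (cmp)
[5] flags=1010 EQ?F → skip
[6] flags=1010 MI?T → r4=0x15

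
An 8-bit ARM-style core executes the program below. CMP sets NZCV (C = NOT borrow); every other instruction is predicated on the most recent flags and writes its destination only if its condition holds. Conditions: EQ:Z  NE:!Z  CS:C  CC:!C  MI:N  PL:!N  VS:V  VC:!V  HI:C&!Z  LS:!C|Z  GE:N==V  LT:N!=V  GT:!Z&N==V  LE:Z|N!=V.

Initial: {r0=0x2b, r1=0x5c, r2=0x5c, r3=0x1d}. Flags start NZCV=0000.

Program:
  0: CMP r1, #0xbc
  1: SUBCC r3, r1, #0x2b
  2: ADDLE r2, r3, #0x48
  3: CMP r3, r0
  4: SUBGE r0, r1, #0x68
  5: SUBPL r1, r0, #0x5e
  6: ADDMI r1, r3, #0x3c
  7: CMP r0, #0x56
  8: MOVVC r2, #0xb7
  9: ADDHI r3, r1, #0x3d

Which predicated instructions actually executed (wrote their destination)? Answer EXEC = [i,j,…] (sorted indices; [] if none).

0: ✓ CMP  NZCV=1001
1: ✓ SUBCC  r3←0x31
2: · ADDLE
3: ✓ CMP  NZCV=0010
4: ✓ SUBGE  r0←0xf4
5: ✓ SUBPL  r1←0x96
6: · ADDMI
7: ✓ CMP  NZCV=1010
8: ✓ MOVVC  r2←0xb7
9: ✓ ADDHI  r3←0xd3

EXEC = [1,4,5,8,9]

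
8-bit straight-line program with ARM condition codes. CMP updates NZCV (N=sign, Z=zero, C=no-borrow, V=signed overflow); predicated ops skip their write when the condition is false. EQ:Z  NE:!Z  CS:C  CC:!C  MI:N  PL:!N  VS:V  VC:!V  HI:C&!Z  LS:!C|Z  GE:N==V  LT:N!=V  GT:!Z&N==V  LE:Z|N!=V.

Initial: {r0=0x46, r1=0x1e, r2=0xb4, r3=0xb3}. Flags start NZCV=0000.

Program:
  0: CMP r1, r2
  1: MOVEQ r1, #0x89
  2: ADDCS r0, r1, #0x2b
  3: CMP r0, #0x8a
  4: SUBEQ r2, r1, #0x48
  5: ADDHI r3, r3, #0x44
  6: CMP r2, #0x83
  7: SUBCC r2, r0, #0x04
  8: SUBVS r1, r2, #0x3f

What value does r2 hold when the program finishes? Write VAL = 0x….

VAL = 0xb4

[0] flags=0000 → (cmp)
[1] flags=0000 EQ?F → skip
[2] flags=0000 CS?F → skip
[3] flags=1001 → (cmp)
[4] flags=1001 EQ?F → skip
[5] flags=1001 HI?F → skip
[6] flags=0010 → (cmp)
[7] flags=0010 CC?F → skip
[8] flags=0010 VS?F → skip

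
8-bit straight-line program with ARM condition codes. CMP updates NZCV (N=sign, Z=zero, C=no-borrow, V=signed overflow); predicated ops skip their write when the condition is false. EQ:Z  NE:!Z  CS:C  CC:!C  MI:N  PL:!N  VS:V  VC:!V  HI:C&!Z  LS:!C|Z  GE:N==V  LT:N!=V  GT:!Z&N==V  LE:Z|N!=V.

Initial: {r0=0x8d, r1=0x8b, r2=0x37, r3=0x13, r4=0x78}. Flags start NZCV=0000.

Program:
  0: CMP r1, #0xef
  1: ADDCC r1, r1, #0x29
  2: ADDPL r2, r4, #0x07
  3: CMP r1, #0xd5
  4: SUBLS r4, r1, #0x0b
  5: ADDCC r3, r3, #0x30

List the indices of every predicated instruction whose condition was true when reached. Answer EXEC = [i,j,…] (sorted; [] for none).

EXEC = [1,4,5]

[0] flags=1000 → (cmp)
[1] flags=1000 CC?T → r1=0xb4
[2] flags=1000 PL?F → skip
[3] flags=1000 → (cmp)
[4] flags=1000 LS?T → r4=0xa9
[5] flags=1000 CC?T → r3=0x43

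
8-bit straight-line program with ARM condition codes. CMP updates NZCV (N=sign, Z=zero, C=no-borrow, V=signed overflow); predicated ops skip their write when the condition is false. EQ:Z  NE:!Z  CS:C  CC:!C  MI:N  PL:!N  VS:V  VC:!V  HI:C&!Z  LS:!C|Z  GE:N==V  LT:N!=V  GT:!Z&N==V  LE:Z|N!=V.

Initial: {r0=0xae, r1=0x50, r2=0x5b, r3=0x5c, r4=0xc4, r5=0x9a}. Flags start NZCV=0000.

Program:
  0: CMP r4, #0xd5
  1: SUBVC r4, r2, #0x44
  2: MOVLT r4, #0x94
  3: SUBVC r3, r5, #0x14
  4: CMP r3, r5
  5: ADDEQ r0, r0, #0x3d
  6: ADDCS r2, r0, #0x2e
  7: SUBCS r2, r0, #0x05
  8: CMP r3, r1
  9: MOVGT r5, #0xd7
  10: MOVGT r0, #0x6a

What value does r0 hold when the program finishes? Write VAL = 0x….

VAL = 0xae

[0] flags=1000 → (cmp)
[1] flags=1000 VC?T → r4=0x17
[2] flags=1000 LT?T → r4=0x94
[3] flags=1000 VC?T → r3=0x86
[4] flags=1000 → (cmp)
[5] flags=1000 EQ?F → skip
[6] flags=1000 CS?F → skip
[7] flags=1000 CS?F → skip
[8] flags=0011 → (cmp)
[9] flags=0011 GT?F → skip
[10] flags=0011 GT?F → skip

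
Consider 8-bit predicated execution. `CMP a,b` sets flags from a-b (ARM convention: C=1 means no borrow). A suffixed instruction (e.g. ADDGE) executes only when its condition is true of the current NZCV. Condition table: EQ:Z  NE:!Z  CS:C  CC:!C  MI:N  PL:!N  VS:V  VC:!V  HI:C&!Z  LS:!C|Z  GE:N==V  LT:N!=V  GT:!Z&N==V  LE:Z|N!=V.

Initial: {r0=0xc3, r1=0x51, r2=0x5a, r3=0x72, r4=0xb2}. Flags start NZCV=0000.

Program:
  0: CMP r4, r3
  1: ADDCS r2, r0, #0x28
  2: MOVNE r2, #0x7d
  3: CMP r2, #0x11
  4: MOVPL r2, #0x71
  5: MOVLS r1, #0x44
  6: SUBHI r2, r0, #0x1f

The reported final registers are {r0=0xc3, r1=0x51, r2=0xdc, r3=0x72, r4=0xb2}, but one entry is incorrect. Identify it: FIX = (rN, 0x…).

FIX = (r2, 0xa4)

[0] flags=0011 → (cmp)
[1] flags=0011 CS?T → r2=0xeb
[2] flags=0011 NE?T → r2=0x7d
[3] flags=0010 → (cmp)
[4] flags=0010 PL?T → r2=0x71
[5] flags=0010 LS?F → skip
[6] flags=0010 HI?T → r2=0xa4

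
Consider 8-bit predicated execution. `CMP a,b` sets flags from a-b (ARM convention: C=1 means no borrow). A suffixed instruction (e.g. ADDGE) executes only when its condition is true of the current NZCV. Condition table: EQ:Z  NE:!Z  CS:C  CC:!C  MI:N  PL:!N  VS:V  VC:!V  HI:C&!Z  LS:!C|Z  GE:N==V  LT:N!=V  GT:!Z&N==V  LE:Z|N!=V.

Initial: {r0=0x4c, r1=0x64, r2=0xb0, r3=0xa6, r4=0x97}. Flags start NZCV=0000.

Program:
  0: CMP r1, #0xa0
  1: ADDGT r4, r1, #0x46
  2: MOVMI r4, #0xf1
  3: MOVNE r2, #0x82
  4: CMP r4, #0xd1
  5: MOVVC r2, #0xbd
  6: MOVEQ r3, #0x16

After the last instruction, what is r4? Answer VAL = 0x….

VAL = 0xf1

[0] flags=1001 → (cmp)
[1] flags=1001 GT?T → r4=0xaa
[2] flags=1001 MI?T → r4=0xf1
[3] flags=1001 NE?T → r2=0x82
[4] flags=0010 → (cmp)
[5] flags=0010 VC?T → r2=0xbd
[6] flags=0010 EQ?F → skip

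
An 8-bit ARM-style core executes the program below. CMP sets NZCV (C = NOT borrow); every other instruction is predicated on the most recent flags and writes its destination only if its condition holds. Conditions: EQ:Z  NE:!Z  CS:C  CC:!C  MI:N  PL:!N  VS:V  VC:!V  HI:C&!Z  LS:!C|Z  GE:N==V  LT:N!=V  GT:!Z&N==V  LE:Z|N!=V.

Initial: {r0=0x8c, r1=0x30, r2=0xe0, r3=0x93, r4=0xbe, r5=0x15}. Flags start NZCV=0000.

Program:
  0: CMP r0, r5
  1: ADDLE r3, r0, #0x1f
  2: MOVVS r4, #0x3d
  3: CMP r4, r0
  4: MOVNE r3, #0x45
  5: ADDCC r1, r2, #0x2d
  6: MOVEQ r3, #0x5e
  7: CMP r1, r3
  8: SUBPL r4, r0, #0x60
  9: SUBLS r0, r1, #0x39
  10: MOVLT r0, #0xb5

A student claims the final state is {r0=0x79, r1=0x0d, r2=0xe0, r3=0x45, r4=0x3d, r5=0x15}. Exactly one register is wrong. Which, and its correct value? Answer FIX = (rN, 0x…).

FIX = (r0, 0xb5)

0: ✓ CMP  NZCV=0011
1: ✓ ADDLE  r3←0xab
2: ✓ MOVVS  r4←0x3d
3: ✓ CMP  NZCV=1001
4: ✓ MOVNE  r3←0x45
5: ✓ ADDCC  r1←0x0d
6: · MOVEQ
7: ✓ CMP  NZCV=1000
8: · SUBPL
9: ✓ SUBLS  r0←0xd4
10: ✓ MOVLT  r0←0xb5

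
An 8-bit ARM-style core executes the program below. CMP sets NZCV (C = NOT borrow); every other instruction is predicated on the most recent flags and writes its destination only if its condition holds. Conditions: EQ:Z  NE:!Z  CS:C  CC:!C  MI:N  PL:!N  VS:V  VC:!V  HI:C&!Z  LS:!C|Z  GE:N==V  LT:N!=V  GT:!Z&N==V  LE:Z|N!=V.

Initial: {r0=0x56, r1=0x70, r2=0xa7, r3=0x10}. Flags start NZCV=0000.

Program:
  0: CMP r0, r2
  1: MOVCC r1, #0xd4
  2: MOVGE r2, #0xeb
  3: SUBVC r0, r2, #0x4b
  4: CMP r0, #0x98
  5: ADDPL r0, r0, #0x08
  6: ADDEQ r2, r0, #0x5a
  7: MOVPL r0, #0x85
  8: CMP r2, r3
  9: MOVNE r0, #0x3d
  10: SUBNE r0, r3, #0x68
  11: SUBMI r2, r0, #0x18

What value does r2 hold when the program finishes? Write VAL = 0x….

[0] flags=1001 → (cmp)
[1] flags=1001 CC?T → r1=0xd4
[2] flags=1001 GE?T → r2=0xeb
[3] flags=1001 VC?F → skip
[4] flags=1001 → (cmp)
[5] flags=1001 PL?F → skip
[6] flags=1001 EQ?F → skip
[7] flags=1001 PL?F → skip
[8] flags=1010 → (cmp)
[9] flags=1010 NE?T → r0=0x3d
[10] flags=1010 NE?T → r0=0xa8
[11] flags=1010 MI?T → r2=0x90

VAL = 0x90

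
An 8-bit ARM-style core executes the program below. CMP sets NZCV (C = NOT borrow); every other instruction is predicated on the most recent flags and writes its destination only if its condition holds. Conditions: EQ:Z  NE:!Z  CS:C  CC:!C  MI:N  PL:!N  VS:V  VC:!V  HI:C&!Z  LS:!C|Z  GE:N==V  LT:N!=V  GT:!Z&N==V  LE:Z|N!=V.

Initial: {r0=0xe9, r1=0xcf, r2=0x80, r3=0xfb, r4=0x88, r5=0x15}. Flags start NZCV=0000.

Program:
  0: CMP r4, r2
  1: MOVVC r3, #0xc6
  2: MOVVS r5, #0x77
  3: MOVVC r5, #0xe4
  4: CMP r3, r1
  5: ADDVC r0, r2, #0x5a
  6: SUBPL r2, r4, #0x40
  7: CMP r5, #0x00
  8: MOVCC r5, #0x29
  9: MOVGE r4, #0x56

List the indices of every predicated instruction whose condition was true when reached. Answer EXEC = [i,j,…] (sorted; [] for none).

EXEC = [1,3,5]

0: ✓ CMP  NZCV=0010
1: ✓ MOVVC  r3←0xc6
2: · MOVVS
3: ✓ MOVVC  r5←0xe4
4: ✓ CMP  NZCV=1000
5: ✓ ADDVC  r0←0xda
6: · SUBPL
7: ✓ CMP  NZCV=1010
8: · MOVCC
9: · MOVGE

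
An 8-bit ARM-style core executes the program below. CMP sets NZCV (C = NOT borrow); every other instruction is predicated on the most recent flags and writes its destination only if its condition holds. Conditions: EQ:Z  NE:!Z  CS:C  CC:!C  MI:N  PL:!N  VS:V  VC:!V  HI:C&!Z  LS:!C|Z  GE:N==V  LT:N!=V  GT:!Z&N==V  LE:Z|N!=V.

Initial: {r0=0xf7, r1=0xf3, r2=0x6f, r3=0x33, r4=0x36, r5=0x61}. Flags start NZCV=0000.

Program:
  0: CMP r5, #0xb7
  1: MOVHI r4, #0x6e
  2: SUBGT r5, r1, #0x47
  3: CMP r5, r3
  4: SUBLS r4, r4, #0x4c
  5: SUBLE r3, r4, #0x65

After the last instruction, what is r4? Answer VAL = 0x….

[0] flags=1001 → (cmp)
[1] flags=1001 HI?F → skip
[2] flags=1001 GT?T → r5=0xac
[3] flags=0011 → (cmp)
[4] flags=0011 LS?F → skip
[5] flags=0011 LE?T → r3=0xd1

VAL = 0x36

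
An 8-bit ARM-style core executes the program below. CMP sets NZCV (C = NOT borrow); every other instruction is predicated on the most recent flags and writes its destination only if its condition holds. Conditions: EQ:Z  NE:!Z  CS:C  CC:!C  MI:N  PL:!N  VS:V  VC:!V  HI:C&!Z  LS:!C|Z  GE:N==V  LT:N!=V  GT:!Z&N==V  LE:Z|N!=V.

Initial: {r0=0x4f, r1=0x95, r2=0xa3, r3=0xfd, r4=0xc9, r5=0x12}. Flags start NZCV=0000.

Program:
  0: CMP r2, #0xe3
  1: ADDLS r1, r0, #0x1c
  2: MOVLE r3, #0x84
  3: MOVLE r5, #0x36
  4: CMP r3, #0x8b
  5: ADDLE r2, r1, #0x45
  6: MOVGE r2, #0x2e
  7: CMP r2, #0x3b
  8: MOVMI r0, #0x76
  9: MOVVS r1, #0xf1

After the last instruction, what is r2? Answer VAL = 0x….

[0] flags=1000 → (cmp)
[1] flags=1000 LS?T → r1=0x6b
[2] flags=1000 LE?T → r3=0x84
[3] flags=1000 LE?T → r5=0x36
[4] flags=1000 → (cmp)
[5] flags=1000 LE?T → r2=0xb0
[6] flags=1000 GE?F → skip
[7] flags=0011 → (cmp)
[8] flags=0011 MI?F → skip
[9] flags=0011 VS?T → r1=0xf1

VAL = 0xb0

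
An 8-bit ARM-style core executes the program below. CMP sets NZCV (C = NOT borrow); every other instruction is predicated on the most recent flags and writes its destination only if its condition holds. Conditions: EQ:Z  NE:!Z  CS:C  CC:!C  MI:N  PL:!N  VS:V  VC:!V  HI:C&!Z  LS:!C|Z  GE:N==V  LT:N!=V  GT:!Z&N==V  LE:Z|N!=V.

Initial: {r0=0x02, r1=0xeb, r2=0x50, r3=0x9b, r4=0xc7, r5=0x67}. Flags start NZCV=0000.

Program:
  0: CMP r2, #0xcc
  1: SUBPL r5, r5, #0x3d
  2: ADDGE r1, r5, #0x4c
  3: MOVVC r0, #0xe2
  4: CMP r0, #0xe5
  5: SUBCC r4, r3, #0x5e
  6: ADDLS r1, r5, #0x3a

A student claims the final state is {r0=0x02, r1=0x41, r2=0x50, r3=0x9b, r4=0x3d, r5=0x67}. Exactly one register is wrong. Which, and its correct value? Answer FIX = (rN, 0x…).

FIX = (r1, 0xa1)

[0] flags=1001 → (cmp)
[1] flags=1001 PL?F → skip
[2] flags=1001 GE?T → r1=0xb3
[3] flags=1001 VC?F → skip
[4] flags=0000 → (cmp)
[5] flags=0000 CC?T → r4=0x3d
[6] flags=0000 LS?T → r1=0xa1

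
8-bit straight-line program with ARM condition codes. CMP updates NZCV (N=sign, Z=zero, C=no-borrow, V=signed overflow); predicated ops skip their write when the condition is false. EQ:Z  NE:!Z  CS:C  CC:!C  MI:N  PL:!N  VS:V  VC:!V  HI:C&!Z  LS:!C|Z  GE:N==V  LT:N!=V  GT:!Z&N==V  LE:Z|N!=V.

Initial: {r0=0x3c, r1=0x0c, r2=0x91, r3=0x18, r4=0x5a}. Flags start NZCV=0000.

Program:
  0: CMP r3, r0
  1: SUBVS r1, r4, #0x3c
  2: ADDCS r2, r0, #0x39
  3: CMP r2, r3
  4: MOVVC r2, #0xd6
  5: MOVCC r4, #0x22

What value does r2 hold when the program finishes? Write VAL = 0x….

[0] flags=1000 → (cmp)
[1] flags=1000 VS?F → skip
[2] flags=1000 CS?F → skip
[3] flags=0011 → (cmp)
[4] flags=0011 VC?F → skip
[5] flags=0011 CC?F → skip

VAL = 0x91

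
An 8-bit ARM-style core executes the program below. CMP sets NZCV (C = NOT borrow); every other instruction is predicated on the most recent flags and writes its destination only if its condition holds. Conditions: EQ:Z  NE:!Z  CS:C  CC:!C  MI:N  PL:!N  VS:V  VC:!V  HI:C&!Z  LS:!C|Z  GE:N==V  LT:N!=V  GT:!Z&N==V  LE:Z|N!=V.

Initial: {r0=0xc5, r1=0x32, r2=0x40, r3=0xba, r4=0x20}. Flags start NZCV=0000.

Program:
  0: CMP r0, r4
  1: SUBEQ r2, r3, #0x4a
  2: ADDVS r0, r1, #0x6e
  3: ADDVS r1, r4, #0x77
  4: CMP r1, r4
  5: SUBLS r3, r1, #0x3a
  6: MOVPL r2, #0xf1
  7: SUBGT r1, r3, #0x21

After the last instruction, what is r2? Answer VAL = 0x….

0: ✓ CMP  NZCV=1010
1: · SUBEQ
2: · ADDVS
3: · ADDVS
4: ✓ CMP  NZCV=0010
5: · SUBLS
6: ✓ MOVPL  r2←0xf1
7: ✓ SUBGT  r1←0x99

VAL = 0xf1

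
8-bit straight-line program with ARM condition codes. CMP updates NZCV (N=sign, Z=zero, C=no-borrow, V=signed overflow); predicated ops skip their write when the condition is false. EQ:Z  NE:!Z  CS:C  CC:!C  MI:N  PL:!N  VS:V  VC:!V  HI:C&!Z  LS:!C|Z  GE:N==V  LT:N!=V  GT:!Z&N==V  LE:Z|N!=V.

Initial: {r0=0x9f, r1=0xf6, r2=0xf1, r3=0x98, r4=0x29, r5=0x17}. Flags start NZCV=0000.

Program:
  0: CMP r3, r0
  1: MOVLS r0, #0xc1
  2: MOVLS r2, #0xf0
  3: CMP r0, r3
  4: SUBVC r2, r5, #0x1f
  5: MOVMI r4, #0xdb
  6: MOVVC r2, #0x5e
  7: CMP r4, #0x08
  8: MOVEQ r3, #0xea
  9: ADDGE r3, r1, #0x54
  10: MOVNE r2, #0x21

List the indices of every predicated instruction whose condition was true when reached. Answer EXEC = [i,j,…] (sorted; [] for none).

0: ✓ CMP  NZCV=1000
1: ✓ MOVLS  r0←0xc1
2: ✓ MOVLS  r2←0xf0
3: ✓ CMP  NZCV=0010
4: ✓ SUBVC  r2←0xf8
5: · MOVMI
6: ✓ MOVVC  r2←0x5e
7: ✓ CMP  NZCV=0010
8: · MOVEQ
9: ✓ ADDGE  r3←0x4a
10: ✓ MOVNE  r2←0x21

EXEC = [1,2,4,6,9,10]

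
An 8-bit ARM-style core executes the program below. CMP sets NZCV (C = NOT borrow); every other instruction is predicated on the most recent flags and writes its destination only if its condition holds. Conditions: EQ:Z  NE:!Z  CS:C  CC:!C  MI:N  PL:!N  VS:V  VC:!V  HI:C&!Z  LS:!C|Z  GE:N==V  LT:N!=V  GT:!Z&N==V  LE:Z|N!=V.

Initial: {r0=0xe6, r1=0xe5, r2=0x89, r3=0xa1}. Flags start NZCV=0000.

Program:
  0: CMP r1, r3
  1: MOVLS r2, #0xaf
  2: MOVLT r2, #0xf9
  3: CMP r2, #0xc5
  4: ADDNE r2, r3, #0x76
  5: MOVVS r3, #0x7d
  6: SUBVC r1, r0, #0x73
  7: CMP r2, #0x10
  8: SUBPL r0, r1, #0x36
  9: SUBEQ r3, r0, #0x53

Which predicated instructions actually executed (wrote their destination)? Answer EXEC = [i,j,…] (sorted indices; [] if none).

EXEC = [4,6,8]

[0] flags=0010 → (cmp)
[1] flags=0010 LS?F → skip
[2] flags=0010 LT?F → skip
[3] flags=1000 → (cmp)
[4] flags=1000 NE?T → r2=0x17
[5] flags=1000 VS?F → skip
[6] flags=1000 VC?T → r1=0x73
[7] flags=0010 → (cmp)
[8] flags=0010 PL?T → r0=0x3d
[9] flags=0010 EQ?F → skip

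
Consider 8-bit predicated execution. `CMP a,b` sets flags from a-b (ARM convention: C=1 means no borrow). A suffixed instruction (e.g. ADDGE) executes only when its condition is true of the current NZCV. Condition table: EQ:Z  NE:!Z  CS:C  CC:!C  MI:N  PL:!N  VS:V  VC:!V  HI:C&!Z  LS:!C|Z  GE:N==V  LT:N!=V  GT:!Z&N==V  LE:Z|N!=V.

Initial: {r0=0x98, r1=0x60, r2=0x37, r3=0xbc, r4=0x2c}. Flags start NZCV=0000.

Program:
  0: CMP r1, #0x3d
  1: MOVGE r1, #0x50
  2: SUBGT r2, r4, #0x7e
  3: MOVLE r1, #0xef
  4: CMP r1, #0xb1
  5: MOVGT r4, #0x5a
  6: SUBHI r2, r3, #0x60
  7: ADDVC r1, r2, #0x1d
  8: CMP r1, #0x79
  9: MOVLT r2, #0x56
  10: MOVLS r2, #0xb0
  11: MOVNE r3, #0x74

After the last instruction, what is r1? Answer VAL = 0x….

VAL = 0x50

[0] flags=0010 → (cmp)
[1] flags=0010 GE?T → r1=0x50
[2] flags=0010 GT?T → r2=0xae
[3] flags=0010 LE?F → skip
[4] flags=1001 → (cmp)
[5] flags=1001 GT?T → r4=0x5a
[6] flags=1001 HI?F → skip
[7] flags=1001 VC?F → skip
[8] flags=1000 → (cmp)
[9] flags=1000 LT?T → r2=0x56
[10] flags=1000 LS?T → r2=0xb0
[11] flags=1000 NE?T → r3=0x74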